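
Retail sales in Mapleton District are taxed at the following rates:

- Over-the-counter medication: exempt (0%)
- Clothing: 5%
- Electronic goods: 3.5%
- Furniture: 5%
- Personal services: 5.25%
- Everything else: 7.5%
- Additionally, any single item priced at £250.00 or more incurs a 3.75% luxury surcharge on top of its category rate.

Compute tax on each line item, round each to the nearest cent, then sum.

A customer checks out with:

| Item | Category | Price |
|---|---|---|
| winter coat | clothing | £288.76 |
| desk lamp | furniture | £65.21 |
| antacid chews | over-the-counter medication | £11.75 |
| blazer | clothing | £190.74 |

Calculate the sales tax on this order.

Winter coat £288.76: clothing → 5% + 3.75% surcharge = 8.75% → £25.27
Desk lamp £65.21: furniture → 5% → £3.26
Antacid chews £11.75: over-the-counter medication → 0% → £0.00
Blazer £190.74: clothing → 5% → £9.54
Total tax = £25.27 + £3.26 + £9.54 = £38.07

£38.07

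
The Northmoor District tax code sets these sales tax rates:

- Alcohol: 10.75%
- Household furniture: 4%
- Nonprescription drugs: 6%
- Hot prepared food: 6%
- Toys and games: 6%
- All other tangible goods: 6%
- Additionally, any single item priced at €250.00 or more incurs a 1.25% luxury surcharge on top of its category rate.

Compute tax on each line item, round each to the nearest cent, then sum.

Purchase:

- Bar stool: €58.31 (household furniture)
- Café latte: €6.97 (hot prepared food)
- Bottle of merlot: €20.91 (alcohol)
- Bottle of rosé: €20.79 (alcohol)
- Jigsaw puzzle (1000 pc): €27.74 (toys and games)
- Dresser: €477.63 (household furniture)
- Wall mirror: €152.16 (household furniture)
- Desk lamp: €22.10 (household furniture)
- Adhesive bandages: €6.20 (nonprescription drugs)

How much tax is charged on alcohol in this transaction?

Bottle of merlot €20.91: alcohol → 10.75% → €2.25
Bottle of rosé €20.79: alcohol → 10.75% → €2.23
Tax on alcohol = €2.25 + €2.23 = €4.48

€4.48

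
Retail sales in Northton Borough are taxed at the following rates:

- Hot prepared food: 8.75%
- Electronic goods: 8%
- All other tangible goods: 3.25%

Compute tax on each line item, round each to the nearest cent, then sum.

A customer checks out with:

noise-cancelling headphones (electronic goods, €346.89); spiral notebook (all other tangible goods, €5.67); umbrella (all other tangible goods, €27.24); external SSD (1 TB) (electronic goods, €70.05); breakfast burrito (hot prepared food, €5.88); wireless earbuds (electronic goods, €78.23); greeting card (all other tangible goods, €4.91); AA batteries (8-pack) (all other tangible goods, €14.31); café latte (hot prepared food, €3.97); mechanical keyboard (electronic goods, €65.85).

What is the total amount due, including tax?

€670.44

Noise-cancelling headphones €346.89: electronic goods → 8% → €27.75
Spiral notebook €5.67: all other tangible goods → 3.25% → €0.18
Umbrella €27.24: all other tangible goods → 3.25% → €0.89
External SSD (1 TB) €70.05: electronic goods → 8% → €5.60
Breakfast burrito €5.88: hot prepared food → 8.75% → €0.51
Wireless earbuds €78.23: electronic goods → 8% → €6.26
Greeting card €4.91: all other tangible goods → 3.25% → €0.16
AA batteries (8-pack) €14.31: all other tangible goods → 3.25% → €0.47
Café latte €3.97: hot prepared food → 8.75% → €0.35
Mechanical keyboard €65.85: electronic goods → 8% → €5.27
Subtotal = €623.00; tax = €47.44; total due = €670.44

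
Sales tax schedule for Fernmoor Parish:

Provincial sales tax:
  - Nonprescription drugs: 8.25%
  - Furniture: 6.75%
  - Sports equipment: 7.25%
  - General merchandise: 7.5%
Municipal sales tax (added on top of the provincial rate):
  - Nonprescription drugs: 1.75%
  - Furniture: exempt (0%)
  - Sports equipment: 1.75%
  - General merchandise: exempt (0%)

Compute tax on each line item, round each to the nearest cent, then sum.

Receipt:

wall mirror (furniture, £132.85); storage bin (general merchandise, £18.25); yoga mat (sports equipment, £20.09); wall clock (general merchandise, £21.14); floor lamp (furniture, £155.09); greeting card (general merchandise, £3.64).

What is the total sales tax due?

Wall mirror £132.85: furniture → 6.75% + 0% municipal = 6.75% → £8.97
Storage bin £18.25: general merchandise → 7.5% + 0% municipal = 7.5% → £1.37
Yoga mat £20.09: sports equipment → 7.25% + 1.75% municipal = 9% → £1.81
Wall clock £21.14: general merchandise → 7.5% + 0% municipal = 7.5% → £1.59
Floor lamp £155.09: furniture → 6.75% + 0% municipal = 6.75% → £10.47
Greeting card £3.64: general merchandise → 7.5% + 0% municipal = 7.5% → £0.27
Total tax = £8.97 + £1.37 + £1.81 + £1.59 + £10.47 + £0.27 = £24.48

£24.48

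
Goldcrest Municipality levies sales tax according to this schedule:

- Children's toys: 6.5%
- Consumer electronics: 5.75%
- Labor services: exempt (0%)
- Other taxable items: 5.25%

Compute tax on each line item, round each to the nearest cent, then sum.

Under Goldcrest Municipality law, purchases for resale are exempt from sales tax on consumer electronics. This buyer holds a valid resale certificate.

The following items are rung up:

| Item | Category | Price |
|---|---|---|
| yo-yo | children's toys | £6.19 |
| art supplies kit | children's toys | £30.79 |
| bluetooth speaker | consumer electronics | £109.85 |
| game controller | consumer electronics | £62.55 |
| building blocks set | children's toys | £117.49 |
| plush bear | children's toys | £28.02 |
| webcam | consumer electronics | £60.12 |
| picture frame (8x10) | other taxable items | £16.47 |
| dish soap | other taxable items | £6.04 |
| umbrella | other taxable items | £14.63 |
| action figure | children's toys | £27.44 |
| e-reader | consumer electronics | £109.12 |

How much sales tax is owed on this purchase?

Yo-yo £6.19: children's toys → 6.5% → £0.40
Art supplies kit £30.79: children's toys → 6.5% → £2.00
Bluetooth speaker £109.85: consumer electronics, buyer-exempt → 0% → £0.00
Game controller £62.55: consumer electronics, buyer-exempt → 0% → £0.00
Building blocks set £117.49: children's toys → 6.5% → £7.64
Plush bear £28.02: children's toys → 6.5% → £1.82
Webcam £60.12: consumer electronics, buyer-exempt → 0% → £0.00
Picture frame (8x10) £16.47: other taxable items → 5.25% → £0.86
Dish soap £6.04: other taxable items → 5.25% → £0.32
Umbrella £14.63: other taxable items → 5.25% → £0.77
Action figure £27.44: children's toys → 6.5% → £1.78
E-reader £109.12: consumer electronics, buyer-exempt → 0% → £0.00
Total tax = £0.40 + £2.00 + £7.64 + £1.82 + £0.86 + £0.32 + £0.77 + £1.78 = £15.59

£15.59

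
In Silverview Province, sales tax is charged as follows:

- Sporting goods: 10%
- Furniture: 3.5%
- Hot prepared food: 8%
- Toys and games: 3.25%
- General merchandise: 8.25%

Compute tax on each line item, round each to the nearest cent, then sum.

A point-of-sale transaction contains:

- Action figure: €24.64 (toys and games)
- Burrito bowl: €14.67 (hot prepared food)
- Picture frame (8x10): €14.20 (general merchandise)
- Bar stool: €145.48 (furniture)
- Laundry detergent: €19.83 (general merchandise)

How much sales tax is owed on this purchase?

€9.87

Action figure €24.64: toys and games → 3.25% → €0.80
Burrito bowl €14.67: hot prepared food → 8% → €1.17
Picture frame (8x10) €14.20: general merchandise → 8.25% → €1.17
Bar stool €145.48: furniture → 3.5% → €5.09
Laundry detergent €19.83: general merchandise → 8.25% → €1.64
Total tax = €0.80 + €1.17 + €1.17 + €5.09 + €1.64 = €9.87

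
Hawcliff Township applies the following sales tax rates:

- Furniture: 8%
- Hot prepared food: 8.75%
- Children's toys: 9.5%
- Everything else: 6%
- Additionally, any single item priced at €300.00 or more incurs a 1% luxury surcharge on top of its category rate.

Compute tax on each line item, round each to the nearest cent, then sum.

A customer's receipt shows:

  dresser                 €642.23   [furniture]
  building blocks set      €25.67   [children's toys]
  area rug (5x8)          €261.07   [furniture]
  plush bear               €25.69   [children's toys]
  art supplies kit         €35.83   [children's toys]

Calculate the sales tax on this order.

€86.97

Dresser €642.23: furniture → 8% + 1% surcharge = 9% → €57.80
Building blocks set €25.67: children's toys → 9.5% → €2.44
Area rug (5x8) €261.07: furniture → 8% → €20.89
Plush bear €25.69: children's toys → 9.5% → €2.44
Art supplies kit €35.83: children's toys → 9.5% → €3.40
Total tax = €57.80 + €2.44 + €20.89 + €2.44 + €3.40 = €86.97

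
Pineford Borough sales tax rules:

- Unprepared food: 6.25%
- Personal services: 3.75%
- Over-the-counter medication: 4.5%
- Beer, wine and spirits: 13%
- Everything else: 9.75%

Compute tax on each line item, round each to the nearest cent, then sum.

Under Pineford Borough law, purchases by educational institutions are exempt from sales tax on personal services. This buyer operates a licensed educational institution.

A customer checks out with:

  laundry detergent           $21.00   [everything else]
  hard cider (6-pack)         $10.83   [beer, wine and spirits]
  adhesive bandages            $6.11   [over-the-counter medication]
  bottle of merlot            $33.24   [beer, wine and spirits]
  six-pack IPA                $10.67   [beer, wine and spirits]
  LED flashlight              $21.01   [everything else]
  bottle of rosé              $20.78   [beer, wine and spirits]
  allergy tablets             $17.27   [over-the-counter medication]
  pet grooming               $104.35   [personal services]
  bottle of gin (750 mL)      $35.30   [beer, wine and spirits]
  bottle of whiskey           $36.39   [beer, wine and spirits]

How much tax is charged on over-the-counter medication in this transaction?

Adhesive bandages $6.11: over-the-counter medication → 4.5% → $0.27
Allergy tablets $17.27: over-the-counter medication → 4.5% → $0.78
Tax on over-the-counter medication = $0.27 + $0.78 = $1.05

$1.05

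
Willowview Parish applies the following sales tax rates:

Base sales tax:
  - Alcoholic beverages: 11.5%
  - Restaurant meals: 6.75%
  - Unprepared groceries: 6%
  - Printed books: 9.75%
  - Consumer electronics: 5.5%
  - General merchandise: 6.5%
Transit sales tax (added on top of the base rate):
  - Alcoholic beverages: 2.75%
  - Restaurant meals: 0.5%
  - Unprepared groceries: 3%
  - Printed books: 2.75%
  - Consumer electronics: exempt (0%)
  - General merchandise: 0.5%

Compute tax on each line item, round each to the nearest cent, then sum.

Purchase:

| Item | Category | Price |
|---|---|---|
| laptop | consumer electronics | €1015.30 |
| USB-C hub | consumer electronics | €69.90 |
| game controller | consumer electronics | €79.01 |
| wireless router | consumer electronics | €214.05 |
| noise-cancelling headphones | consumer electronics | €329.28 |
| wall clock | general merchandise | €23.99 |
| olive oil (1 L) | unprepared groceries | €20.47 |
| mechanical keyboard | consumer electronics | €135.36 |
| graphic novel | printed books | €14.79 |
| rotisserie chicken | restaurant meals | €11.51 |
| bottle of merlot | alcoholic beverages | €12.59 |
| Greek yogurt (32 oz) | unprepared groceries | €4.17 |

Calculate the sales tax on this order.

Laptop €1015.30: consumer electronics → 5.5% + 0% transit = 5.5% → €55.84
USB-C hub €69.90: consumer electronics → 5.5% + 0% transit = 5.5% → €3.84
Game controller €79.01: consumer electronics → 5.5% + 0% transit = 5.5% → €4.35
Wireless router €214.05: consumer electronics → 5.5% + 0% transit = 5.5% → €11.77
Noise-cancelling headphones €329.28: consumer electronics → 5.5% + 0% transit = 5.5% → €18.11
Wall clock €23.99: general merchandise → 6.5% + 0.5% transit = 7% → €1.68
Olive oil (1 L) €20.47: unprepared groceries → 6% + 3% transit = 9% → €1.84
Mechanical keyboard €135.36: consumer electronics → 5.5% + 0% transit = 5.5% → €7.44
Graphic novel €14.79: printed books → 9.75% + 2.75% transit = 12.5% → €1.85
Rotisserie chicken €11.51: restaurant meals → 6.75% + 0.5% transit = 7.25% → €0.83
Bottle of merlot €12.59: alcoholic beverages → 11.5% + 2.75% transit = 14.25% → €1.79
Greek yogurt (32 oz) €4.17: unprepared groceries → 6% + 3% transit = 9% → €0.38
Total tax = €55.84 + €3.84 + €4.35 + €11.77 + €18.11 + €1.68 + €1.84 + €7.44 + €1.85 + €0.83 + €1.79 + €0.38 = €109.72

€109.72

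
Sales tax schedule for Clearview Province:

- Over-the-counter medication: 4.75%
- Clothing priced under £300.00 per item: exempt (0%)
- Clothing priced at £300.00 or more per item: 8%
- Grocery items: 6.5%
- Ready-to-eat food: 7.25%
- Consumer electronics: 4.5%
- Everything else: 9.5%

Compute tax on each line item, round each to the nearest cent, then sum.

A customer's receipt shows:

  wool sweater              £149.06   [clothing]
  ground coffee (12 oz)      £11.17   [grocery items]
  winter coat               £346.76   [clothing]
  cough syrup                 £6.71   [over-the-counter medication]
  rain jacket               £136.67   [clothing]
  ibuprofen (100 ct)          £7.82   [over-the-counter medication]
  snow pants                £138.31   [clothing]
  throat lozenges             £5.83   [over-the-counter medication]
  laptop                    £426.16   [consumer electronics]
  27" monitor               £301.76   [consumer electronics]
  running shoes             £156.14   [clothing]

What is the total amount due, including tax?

Wool sweater £149.06: clothing, under £300.00 → 0% → £0.00
Ground coffee (12 oz) £11.17: grocery items → 6.5% → £0.73
Winter coat £346.76: clothing, £300.00 or more → 8% → £27.74
Cough syrup £6.71: over-the-counter medication → 4.75% → £0.32
Rain jacket £136.67: clothing, under £300.00 → 0% → £0.00
Ibuprofen (100 ct) £7.82: over-the-counter medication → 4.75% → £0.37
Snow pants £138.31: clothing, under £300.00 → 0% → £0.00
Throat lozenges £5.83: over-the-counter medication → 4.75% → £0.28
Laptop £426.16: consumer electronics → 4.5% → £19.18
27" monitor £301.76: consumer electronics → 4.5% → £13.58
Running shoes £156.14: clothing, under £300.00 → 0% → £0.00
Subtotal = £1686.39; tax = £62.20; total due = £1748.59

£1748.59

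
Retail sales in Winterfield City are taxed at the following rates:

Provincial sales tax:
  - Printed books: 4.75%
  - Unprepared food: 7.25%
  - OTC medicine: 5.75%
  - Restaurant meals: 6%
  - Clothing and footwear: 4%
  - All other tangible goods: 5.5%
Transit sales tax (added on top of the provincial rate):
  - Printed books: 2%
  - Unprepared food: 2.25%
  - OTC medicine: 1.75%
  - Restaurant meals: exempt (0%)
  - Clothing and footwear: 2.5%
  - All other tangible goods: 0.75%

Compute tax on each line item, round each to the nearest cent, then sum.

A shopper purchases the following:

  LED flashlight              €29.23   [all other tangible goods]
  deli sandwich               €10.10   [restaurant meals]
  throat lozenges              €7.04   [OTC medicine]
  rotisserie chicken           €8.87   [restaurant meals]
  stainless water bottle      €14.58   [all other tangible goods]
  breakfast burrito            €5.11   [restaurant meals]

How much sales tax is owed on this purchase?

€4.72

LED flashlight €29.23: all other tangible goods → 5.5% + 0.75% transit = 6.25% → €1.83
Deli sandwich €10.10: restaurant meals → 6% + 0% transit = 6% → €0.61
Throat lozenges €7.04: OTC medicine → 5.75% + 1.75% transit = 7.5% → €0.53
Rotisserie chicken €8.87: restaurant meals → 6% + 0% transit = 6% → €0.53
Stainless water bottle €14.58: all other tangible goods → 5.5% + 0.75% transit = 6.25% → €0.91
Breakfast burrito €5.11: restaurant meals → 6% + 0% transit = 6% → €0.31
Total tax = €1.83 + €0.61 + €0.53 + €0.53 + €0.91 + €0.31 = €4.72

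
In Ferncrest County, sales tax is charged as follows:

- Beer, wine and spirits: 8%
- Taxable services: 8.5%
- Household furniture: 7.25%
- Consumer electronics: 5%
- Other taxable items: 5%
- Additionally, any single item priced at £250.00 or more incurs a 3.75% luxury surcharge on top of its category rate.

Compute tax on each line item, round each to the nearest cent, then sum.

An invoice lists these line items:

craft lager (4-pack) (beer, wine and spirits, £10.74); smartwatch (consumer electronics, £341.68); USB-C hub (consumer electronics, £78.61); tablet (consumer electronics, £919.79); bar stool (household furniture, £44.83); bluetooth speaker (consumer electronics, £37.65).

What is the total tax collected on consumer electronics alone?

£116.19

Smartwatch £341.68: consumer electronics → 5% + 3.75% surcharge = 8.75% → £29.90
USB-C hub £78.61: consumer electronics → 5% → £3.93
Tablet £919.79: consumer electronics → 5% + 3.75% surcharge = 8.75% → £80.48
Bluetooth speaker £37.65: consumer electronics → 5% → £1.88
Tax on consumer electronics = £29.90 + £3.93 + £80.48 + £1.88 = £116.19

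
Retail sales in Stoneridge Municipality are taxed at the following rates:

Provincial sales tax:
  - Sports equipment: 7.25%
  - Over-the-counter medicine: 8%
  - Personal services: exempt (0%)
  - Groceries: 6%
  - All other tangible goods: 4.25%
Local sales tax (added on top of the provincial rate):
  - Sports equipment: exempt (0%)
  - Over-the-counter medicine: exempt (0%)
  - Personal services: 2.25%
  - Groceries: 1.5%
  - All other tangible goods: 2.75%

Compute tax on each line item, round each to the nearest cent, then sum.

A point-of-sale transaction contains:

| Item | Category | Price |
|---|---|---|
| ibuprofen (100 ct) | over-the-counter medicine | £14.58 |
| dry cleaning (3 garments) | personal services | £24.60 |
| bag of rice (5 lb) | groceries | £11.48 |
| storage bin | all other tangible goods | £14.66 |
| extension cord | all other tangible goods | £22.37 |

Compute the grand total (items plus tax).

£92.87

Ibuprofen (100 ct) £14.58: over-the-counter medicine → 8% + 0% local = 8% → £1.17
Dry cleaning (3 garments) £24.60: personal services → 0% + 2.25% local = 2.25% → £0.55
Bag of rice (5 lb) £11.48: groceries → 6% + 1.5% local = 7.5% → £0.86
Storage bin £14.66: all other tangible goods → 4.25% + 2.75% local = 7% → £1.03
Extension cord £22.37: all other tangible goods → 4.25% + 2.75% local = 7% → £1.57
Subtotal = £87.69; tax = £5.18; total due = £92.87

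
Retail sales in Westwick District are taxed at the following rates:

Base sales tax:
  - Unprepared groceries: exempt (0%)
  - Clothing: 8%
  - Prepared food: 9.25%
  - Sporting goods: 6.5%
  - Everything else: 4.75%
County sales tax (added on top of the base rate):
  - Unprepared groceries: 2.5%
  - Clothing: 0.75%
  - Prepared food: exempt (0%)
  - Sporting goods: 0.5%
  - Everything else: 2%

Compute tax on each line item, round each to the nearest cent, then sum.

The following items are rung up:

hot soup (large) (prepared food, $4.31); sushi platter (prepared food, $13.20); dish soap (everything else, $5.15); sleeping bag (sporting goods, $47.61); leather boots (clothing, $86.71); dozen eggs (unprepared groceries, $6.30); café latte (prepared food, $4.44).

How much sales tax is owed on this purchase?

Hot soup (large) $4.31: prepared food → 9.25% + 0% county = 9.25% → $0.40
Sushi platter $13.20: prepared food → 9.25% + 0% county = 9.25% → $1.22
Dish soap $5.15: everything else → 4.75% + 2% county = 6.75% → $0.35
Sleeping bag $47.61: sporting goods → 6.5% + 0.5% county = 7% → $3.33
Leather boots $86.71: clothing → 8% + 0.75% county = 8.75% → $7.59
Dozen eggs $6.30: unprepared groceries → 0% + 2.5% county = 2.5% → $0.16
Café latte $4.44: prepared food → 9.25% + 0% county = 9.25% → $0.41
Total tax = $0.40 + $1.22 + $0.35 + $3.33 + $7.59 + $0.16 + $0.41 = $13.46

$13.46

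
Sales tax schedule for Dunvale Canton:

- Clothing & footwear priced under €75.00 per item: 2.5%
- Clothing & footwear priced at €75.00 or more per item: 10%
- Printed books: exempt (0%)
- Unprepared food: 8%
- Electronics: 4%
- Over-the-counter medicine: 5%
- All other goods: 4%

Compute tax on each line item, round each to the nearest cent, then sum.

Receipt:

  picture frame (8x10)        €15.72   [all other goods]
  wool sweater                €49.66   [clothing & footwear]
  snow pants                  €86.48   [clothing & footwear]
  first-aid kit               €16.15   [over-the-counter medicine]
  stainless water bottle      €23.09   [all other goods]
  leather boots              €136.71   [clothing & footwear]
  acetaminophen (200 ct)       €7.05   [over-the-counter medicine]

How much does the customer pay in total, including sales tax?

Picture frame (8x10) €15.72: all other goods → 4% → €0.63
Wool sweater €49.66: clothing & footwear, under €75.00 → 2.5% → €1.24
Snow pants €86.48: clothing & footwear, €75.00 or more → 10% → €8.65
First-aid kit €16.15: over-the-counter medicine → 5% → €0.81
Stainless water bottle €23.09: all other goods → 4% → €0.92
Leather boots €136.71: clothing & footwear, €75.00 or more → 10% → €13.67
Acetaminophen (200 ct) €7.05: over-the-counter medicine → 5% → €0.35
Subtotal = €334.86; tax = €26.27; total due = €361.13

€361.13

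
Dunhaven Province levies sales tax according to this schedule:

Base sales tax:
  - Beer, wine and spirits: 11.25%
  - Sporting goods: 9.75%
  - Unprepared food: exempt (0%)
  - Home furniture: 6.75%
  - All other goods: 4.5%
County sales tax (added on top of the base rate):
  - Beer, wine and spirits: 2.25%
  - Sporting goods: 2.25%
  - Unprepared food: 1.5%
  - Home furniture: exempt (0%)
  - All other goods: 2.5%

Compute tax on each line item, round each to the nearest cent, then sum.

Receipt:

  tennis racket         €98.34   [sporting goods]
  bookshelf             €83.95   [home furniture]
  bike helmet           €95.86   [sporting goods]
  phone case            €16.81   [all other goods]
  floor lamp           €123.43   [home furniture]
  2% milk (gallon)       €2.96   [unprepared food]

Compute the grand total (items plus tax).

€459.87

Tennis racket €98.34: sporting goods → 9.75% + 2.25% county = 12% → €11.80
Bookshelf €83.95: home furniture → 6.75% + 0% county = 6.75% → €5.67
Bike helmet €95.86: sporting goods → 9.75% + 2.25% county = 12% → €11.50
Phone case €16.81: all other goods → 4.5% + 2.5% county = 7% → €1.18
Floor lamp €123.43: home furniture → 6.75% + 0% county = 6.75% → €8.33
2% milk (gallon) €2.96: unprepared food → 0% + 1.5% county = 1.5% → €0.04
Subtotal = €421.35; tax = €38.52; total due = €459.87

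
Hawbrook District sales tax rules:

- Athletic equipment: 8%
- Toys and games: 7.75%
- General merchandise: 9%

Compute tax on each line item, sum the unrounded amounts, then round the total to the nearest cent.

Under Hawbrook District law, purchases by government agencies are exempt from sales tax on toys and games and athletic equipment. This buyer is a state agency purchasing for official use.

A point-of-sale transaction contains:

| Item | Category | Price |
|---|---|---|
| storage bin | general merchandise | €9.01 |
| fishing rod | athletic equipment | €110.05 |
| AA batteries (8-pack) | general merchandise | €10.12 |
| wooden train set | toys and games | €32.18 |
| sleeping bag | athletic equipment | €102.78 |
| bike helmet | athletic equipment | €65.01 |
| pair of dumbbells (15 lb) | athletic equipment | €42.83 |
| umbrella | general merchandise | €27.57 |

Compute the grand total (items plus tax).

Storage bin €9.01: general merchandise → 9% → €0.8109
Fishing rod €110.05: athletic equipment, buyer-exempt → 0% → €0.00
AA batteries (8-pack) €10.12: general merchandise → 9% → €0.9108
Wooden train set €32.18: toys and games, buyer-exempt → 0% → €0.00
Sleeping bag €102.78: athletic equipment, buyer-exempt → 0% → €0.00
Bike helmet €65.01: athletic equipment, buyer-exempt → 0% → €0.00
Pair of dumbbells (15 lb) €42.83: athletic equipment, buyer-exempt → 0% → €0.00
Umbrella €27.57: general merchandise → 9% → €2.4813
Subtotal = €399.55; unrounded tax = €4.203 → €4.20; total due = €403.75

€403.75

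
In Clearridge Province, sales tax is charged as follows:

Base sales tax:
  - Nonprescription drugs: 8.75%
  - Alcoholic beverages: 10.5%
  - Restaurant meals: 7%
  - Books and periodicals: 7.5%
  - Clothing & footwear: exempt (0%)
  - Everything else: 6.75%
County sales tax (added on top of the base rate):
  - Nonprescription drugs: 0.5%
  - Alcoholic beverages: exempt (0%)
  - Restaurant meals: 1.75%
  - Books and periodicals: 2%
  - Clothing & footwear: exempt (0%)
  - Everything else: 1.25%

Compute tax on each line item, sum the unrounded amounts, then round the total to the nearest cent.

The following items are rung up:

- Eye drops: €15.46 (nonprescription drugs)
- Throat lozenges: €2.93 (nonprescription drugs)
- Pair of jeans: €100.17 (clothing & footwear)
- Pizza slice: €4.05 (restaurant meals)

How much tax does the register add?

€2.06

Eye drops €15.46: nonprescription drugs → 8.75% + 0.5% county = 9.25% → €1.43005
Throat lozenges €2.93: nonprescription drugs → 8.75% + 0.5% county = 9.25% → €0.271025
Pair of jeans €100.17: clothing & footwear → 0% + 0% county = 0% → €0.00
Pizza slice €4.05: restaurant meals → 7% + 1.75% county = 8.75% → €0.354375
Unrounded tax sum = €2.05545 → €2.06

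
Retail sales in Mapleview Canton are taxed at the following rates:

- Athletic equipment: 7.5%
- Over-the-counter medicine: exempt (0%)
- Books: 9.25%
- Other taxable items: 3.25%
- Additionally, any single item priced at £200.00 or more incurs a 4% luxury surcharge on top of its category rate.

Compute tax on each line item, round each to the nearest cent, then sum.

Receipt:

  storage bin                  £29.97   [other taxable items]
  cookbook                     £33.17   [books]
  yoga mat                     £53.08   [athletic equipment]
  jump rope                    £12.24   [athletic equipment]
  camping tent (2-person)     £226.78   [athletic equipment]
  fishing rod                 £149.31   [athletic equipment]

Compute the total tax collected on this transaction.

£46.22

Storage bin £29.97: other taxable items → 3.25% → £0.97
Cookbook £33.17: books → 9.25% → £3.07
Yoga mat £53.08: athletic equipment → 7.5% → £3.98
Jump rope £12.24: athletic equipment → 7.5% → £0.92
Camping tent (2-person) £226.78: athletic equipment → 7.5% + 4% surcharge = 11.5% → £26.08
Fishing rod £149.31: athletic equipment → 7.5% → £11.20
Total tax = £0.97 + £3.07 + £3.98 + £0.92 + £26.08 + £11.20 = £46.22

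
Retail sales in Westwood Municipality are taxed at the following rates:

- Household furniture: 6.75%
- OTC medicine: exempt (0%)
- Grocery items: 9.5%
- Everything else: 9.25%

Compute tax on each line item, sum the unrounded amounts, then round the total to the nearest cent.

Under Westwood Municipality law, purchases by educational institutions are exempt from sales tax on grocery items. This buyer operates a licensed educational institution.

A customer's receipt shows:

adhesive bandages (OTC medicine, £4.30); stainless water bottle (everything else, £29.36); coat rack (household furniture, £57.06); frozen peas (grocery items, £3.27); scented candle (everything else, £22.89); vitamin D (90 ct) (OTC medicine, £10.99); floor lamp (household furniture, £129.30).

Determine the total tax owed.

£17.41

Adhesive bandages £4.30: OTC medicine → 0% → £0.00
Stainless water bottle £29.36: everything else → 9.25% → £2.7158
Coat rack £57.06: household furniture → 6.75% → £3.85155
Frozen peas £3.27: grocery items, buyer-exempt → 0% → £0.00
Scented candle £22.89: everything else → 9.25% → £2.117325
Vitamin D (90 ct) £10.99: OTC medicine → 0% → £0.00
Floor lamp £129.30: household furniture → 6.75% → £8.72775
Unrounded tax sum = £17.412425 → £17.41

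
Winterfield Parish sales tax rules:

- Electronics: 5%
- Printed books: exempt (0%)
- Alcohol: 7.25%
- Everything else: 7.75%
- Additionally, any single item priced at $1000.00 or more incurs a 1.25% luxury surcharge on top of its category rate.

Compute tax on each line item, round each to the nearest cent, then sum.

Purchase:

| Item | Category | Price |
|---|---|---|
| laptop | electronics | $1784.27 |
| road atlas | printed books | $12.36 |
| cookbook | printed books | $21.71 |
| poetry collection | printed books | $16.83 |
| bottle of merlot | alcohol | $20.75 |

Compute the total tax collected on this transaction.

Laptop $1784.27: electronics → 5% + 1.25% surcharge = 6.25% → $111.52
Road atlas $12.36: printed books → 0% → $0.00
Cookbook $21.71: printed books → 0% → $0.00
Poetry collection $16.83: printed books → 0% → $0.00
Bottle of merlot $20.75: alcohol → 7.25% → $1.50
Total tax = $111.52 + $1.50 = $113.02

$113.02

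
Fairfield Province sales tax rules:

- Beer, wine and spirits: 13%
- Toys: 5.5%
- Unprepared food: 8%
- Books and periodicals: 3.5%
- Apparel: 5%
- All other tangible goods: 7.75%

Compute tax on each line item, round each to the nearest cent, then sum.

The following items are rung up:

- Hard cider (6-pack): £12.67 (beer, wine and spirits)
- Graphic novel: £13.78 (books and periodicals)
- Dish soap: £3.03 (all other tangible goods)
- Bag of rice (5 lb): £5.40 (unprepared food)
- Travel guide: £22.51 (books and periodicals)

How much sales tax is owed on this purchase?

£3.58

Hard cider (6-pack) £12.67: beer, wine and spirits → 13% → £1.65
Graphic novel £13.78: books and periodicals → 3.5% → £0.48
Dish soap £3.03: all other tangible goods → 7.75% → £0.23
Bag of rice (5 lb) £5.40: unprepared food → 8% → £0.43
Travel guide £22.51: books and periodicals → 3.5% → £0.79
Total tax = £1.65 + £0.48 + £0.23 + £0.43 + £0.79 = £3.58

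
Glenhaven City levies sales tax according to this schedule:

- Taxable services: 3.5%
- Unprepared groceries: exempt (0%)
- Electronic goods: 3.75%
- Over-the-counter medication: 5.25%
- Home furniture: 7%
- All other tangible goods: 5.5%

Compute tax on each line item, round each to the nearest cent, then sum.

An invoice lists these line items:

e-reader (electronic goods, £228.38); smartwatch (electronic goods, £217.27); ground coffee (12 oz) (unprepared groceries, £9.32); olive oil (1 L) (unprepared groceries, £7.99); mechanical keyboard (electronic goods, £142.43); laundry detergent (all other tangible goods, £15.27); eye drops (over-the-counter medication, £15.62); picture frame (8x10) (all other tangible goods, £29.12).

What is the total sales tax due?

E-reader £228.38: electronic goods → 3.75% → £8.56
Smartwatch £217.27: electronic goods → 3.75% → £8.15
Ground coffee (12 oz) £9.32: unprepared groceries → 0% → £0.00
Olive oil (1 L) £7.99: unprepared groceries → 0% → £0.00
Mechanical keyboard £142.43: electronic goods → 3.75% → £5.34
Laundry detergent £15.27: all other tangible goods → 5.5% → £0.84
Eye drops £15.62: over-the-counter medication → 5.25% → £0.82
Picture frame (8x10) £29.12: all other tangible goods → 5.5% → £1.60
Total tax = £8.56 + £8.15 + £5.34 + £0.84 + £0.82 + £1.60 = £25.31

£25.31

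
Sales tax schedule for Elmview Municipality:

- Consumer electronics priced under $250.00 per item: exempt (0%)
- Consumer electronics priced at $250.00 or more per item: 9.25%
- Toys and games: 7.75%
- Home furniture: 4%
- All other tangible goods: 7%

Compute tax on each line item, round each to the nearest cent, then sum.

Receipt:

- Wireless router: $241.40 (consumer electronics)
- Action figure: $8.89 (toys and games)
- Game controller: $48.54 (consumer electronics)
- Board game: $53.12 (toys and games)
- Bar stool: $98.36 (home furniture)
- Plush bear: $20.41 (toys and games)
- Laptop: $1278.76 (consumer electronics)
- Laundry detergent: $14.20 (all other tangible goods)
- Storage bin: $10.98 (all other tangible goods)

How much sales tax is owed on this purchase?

Wireless router $241.40: consumer electronics, under $250.00 → 0% → $0.00
Action figure $8.89: toys and games → 7.75% → $0.69
Game controller $48.54: consumer electronics, under $250.00 → 0% → $0.00
Board game $53.12: toys and games → 7.75% → $4.12
Bar stool $98.36: home furniture → 4% → $3.93
Plush bear $20.41: toys and games → 7.75% → $1.58
Laptop $1278.76: consumer electronics, $250.00 or more → 9.25% → $118.29
Laundry detergent $14.20: all other tangible goods → 7% → $0.99
Storage bin $10.98: all other tangible goods → 7% → $0.77
Total tax = $0.69 + $4.12 + $3.93 + $1.58 + $118.29 + $0.99 + $0.77 = $130.37

$130.37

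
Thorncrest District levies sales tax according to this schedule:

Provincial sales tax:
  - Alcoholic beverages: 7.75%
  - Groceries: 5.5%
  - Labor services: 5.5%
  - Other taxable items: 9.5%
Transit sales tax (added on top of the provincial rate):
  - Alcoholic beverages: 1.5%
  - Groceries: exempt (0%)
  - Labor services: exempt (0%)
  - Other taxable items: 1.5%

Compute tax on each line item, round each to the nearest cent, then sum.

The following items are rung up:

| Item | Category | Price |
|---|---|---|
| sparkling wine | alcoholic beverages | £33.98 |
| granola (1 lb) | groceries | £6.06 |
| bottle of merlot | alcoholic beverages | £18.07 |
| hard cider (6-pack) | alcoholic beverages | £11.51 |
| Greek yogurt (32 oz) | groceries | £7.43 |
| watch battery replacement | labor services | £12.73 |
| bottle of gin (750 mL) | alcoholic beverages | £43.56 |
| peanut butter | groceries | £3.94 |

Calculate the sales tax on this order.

Sparkling wine £33.98: alcoholic beverages → 7.75% + 1.5% transit = 9.25% → £3.14
Granola (1 lb) £6.06: groceries → 5.5% + 0% transit = 5.5% → £0.33
Bottle of merlot £18.07: alcoholic beverages → 7.75% + 1.5% transit = 9.25% → £1.67
Hard cider (6-pack) £11.51: alcoholic beverages → 7.75% + 1.5% transit = 9.25% → £1.06
Greek yogurt (32 oz) £7.43: groceries → 5.5% + 0% transit = 5.5% → £0.41
Watch battery replacement £12.73: labor services → 5.5% + 0% transit = 5.5% → £0.70
Bottle of gin (750 mL) £43.56: alcoholic beverages → 7.75% + 1.5% transit = 9.25% → £4.03
Peanut butter £3.94: groceries → 5.5% + 0% transit = 5.5% → £0.22
Total tax = £3.14 + £0.33 + £1.67 + £1.06 + £0.41 + £0.70 + £4.03 + £0.22 = £11.56

£11.56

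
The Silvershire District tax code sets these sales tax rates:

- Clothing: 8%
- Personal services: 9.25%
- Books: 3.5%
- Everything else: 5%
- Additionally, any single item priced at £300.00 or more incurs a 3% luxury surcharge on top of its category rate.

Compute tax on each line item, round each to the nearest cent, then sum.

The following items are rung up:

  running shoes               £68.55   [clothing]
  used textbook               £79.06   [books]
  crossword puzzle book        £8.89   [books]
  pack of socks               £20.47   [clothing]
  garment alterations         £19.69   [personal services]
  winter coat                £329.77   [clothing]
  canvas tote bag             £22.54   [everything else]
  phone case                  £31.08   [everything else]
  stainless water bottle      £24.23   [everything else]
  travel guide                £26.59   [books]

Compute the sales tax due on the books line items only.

Used textbook £79.06: books → 3.5% → £2.77
Crossword puzzle book £8.89: books → 3.5% → £0.31
Travel guide £26.59: books → 3.5% → £0.93
Tax on books = £2.77 + £0.31 + £0.93 = £4.01

£4.01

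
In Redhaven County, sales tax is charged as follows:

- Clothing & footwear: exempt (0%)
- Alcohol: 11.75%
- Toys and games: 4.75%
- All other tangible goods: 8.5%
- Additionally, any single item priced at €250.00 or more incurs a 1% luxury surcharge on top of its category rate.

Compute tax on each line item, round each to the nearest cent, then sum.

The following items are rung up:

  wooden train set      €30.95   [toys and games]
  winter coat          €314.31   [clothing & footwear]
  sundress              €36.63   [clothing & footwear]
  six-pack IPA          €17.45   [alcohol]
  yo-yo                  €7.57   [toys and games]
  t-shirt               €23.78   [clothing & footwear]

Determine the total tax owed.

€7.02

Wooden train set €30.95: toys and games → 4.75% → €1.47
Winter coat €314.31: clothing & footwear → 0% + 1% surcharge = 1% → €3.14
Sundress €36.63: clothing & footwear → 0% → €0.00
Six-pack IPA €17.45: alcohol → 11.75% → €2.05
Yo-yo €7.57: toys and games → 4.75% → €0.36
T-shirt €23.78: clothing & footwear → 0% → €0.00
Total tax = €1.47 + €3.14 + €2.05 + €0.36 = €7.02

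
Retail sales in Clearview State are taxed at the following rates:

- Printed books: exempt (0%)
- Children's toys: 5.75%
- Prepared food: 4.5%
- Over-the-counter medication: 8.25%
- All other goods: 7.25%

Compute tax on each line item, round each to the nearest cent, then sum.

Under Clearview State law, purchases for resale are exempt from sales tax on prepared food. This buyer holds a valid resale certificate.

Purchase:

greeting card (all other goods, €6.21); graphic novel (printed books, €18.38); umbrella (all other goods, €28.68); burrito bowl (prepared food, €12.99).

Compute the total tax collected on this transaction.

Greeting card €6.21: all other goods → 7.25% → €0.45
Graphic novel €18.38: printed books → 0% → €0.00
Umbrella €28.68: all other goods → 7.25% → €2.08
Burrito bowl €12.99: prepared food, buyer-exempt → 0% → €0.00
Total tax = €0.45 + €2.08 = €2.53

€2.53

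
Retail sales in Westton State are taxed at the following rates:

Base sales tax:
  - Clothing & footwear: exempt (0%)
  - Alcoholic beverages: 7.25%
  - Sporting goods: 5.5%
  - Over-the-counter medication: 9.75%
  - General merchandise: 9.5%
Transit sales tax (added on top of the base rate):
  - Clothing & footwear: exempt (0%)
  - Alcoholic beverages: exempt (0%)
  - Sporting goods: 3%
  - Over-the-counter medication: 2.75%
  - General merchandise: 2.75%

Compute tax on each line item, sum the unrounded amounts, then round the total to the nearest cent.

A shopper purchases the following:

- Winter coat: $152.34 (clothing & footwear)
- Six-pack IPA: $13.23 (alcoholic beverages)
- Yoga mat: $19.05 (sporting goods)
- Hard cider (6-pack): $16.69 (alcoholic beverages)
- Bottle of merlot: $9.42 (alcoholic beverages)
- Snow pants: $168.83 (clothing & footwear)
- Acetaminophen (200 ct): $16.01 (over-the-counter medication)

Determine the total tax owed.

$6.47

Winter coat $152.34: clothing & footwear → 0% + 0% transit = 0% → $0.00
Six-pack IPA $13.23: alcoholic beverages → 7.25% + 0% transit = 7.25% → $0.959175
Yoga mat $19.05: sporting goods → 5.5% + 3% transit = 8.5% → $1.61925
Hard cider (6-pack) $16.69: alcoholic beverages → 7.25% + 0% transit = 7.25% → $1.210025
Bottle of merlot $9.42: alcoholic beverages → 7.25% + 0% transit = 7.25% → $0.68295
Snow pants $168.83: clothing & footwear → 0% + 0% transit = 0% → $0.00
Acetaminophen (200 ct) $16.01: over-the-counter medication → 9.75% + 2.75% transit = 12.5% → $2.00125
Unrounded tax sum = $6.47265 → $6.47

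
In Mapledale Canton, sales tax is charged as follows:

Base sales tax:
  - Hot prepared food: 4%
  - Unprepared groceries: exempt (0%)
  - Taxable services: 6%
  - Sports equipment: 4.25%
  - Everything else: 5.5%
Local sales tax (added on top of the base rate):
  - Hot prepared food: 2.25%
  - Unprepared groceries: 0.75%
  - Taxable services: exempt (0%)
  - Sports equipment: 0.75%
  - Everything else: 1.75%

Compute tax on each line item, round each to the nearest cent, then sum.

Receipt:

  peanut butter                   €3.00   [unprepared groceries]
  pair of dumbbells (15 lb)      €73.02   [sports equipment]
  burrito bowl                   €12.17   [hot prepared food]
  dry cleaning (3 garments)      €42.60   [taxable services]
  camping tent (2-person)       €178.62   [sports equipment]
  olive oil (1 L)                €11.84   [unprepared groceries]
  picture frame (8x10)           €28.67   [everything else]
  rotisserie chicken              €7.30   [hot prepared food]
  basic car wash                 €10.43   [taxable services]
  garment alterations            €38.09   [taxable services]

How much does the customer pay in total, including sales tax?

€427.21

Peanut butter €3.00: unprepared groceries → 0% + 0.75% local = 0.75% → €0.02
Pair of dumbbells (15 lb) €73.02: sports equipment → 4.25% + 0.75% local = 5% → €3.65
Burrito bowl €12.17: hot prepared food → 4% + 2.25% local = 6.25% → €0.76
Dry cleaning (3 garments) €42.60: taxable services → 6% + 0% local = 6% → €2.56
Camping tent (2-person) €178.62: sports equipment → 4.25% + 0.75% local = 5% → €8.93
Olive oil (1 L) €11.84: unprepared groceries → 0% + 0.75% local = 0.75% → €0.09
Picture frame (8x10) €28.67: everything else → 5.5% + 1.75% local = 7.25% → €2.08
Rotisserie chicken €7.30: hot prepared food → 4% + 2.25% local = 6.25% → €0.46
Basic car wash €10.43: taxable services → 6% + 0% local = 6% → €0.63
Garment alterations €38.09: taxable services → 6% + 0% local = 6% → €2.29
Subtotal = €405.74; tax = €21.47; total due = €427.21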